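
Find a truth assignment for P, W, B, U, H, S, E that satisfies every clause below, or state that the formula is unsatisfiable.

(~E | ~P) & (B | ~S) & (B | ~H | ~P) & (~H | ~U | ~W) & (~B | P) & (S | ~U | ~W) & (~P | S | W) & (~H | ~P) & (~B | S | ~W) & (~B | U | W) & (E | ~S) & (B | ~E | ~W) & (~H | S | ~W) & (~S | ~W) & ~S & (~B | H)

Unit clause (~S) forces S = False.
Set P = False.
  then (~B | P) forces B = False.
Set W = False.
Set U = False.
Set H = True.
Set E = False.
All clauses satisfied.

P=F, W=F, B=F, U=F, H=T, S=F, E=F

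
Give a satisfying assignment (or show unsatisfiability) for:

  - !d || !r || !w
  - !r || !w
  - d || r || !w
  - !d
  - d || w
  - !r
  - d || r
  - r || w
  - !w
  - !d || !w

Unsatisfiable — no assignment works.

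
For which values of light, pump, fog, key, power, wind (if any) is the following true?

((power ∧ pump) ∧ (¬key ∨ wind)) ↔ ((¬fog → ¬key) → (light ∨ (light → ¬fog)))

light = False, pump = True, fog = False, key = True, power = True, wind = True

  ((power ∧ pump) ∧ (¬key ∨ wind)) ↔ ((¬fog → ¬key) → (light ∨ (light → ¬fog))) = True
    (power ∧ pump) ∧ (¬key ∨ wind) = True
      power ∧ pump = True
      ¬key ∨ wind = True
        ¬key = False
    (¬fog → ¬key) → (light ∨ (light → ¬fog)) = True
      ¬fog → ¬key = False
        ¬fog = True
        ¬key = False
      light ∨ (light → ¬fog) = True
        light → ¬fog = True
          ¬fog = True
The formula evaluates to True.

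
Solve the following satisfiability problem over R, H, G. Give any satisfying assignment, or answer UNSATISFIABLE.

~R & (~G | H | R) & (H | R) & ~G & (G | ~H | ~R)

Unit clause (~R) forces R = False.
In (H | R) only H is left, so H = True.
Unit clause (~G) forces G = False.
Check each clause:
  (~R): ~R holds.
  (~G | H | R): ~G holds.
  (H | R): H holds.
  (~G): ~G holds.
  (G | ~H | ~R): ~R holds.
All clauses satisfied.

R = False; H = True; G = False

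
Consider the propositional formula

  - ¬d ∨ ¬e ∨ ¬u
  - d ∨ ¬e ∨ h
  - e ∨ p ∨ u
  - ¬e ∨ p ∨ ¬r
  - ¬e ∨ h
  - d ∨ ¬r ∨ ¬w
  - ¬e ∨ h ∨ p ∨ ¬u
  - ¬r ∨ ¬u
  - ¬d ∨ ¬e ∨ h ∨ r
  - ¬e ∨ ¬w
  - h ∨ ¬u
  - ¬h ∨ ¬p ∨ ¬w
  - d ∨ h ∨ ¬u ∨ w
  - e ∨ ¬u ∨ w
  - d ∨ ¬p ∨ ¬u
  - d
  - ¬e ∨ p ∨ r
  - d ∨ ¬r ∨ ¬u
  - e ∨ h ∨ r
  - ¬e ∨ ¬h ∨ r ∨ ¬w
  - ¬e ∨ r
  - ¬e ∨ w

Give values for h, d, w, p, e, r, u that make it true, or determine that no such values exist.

h = False, d = True, w = False, p = True, e = False, r = True, u = False

Unit clause (d) forces d = True.
Set h = False.
  then (¬e ∨ h) forces e = False.
  then (h ∨ ¬u) forces u = False.
  then (e ∨ h ∨ r) forces r = True.
  then (e ∨ p ∨ u) forces p = True.
Set w = False.
All clauses satisfied.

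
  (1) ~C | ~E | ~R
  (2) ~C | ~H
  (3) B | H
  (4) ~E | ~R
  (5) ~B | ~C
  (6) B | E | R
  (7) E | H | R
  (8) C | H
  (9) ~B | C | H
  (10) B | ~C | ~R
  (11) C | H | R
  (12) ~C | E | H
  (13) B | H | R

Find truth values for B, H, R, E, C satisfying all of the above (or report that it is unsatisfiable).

B=T, H=T, R=F, E=F, C=F

Set B = True.
  then (~B | ~C) forces C = False.
  then (C | H) forces H = True.
Set R = False.
Set E = False.
All clauses satisfied.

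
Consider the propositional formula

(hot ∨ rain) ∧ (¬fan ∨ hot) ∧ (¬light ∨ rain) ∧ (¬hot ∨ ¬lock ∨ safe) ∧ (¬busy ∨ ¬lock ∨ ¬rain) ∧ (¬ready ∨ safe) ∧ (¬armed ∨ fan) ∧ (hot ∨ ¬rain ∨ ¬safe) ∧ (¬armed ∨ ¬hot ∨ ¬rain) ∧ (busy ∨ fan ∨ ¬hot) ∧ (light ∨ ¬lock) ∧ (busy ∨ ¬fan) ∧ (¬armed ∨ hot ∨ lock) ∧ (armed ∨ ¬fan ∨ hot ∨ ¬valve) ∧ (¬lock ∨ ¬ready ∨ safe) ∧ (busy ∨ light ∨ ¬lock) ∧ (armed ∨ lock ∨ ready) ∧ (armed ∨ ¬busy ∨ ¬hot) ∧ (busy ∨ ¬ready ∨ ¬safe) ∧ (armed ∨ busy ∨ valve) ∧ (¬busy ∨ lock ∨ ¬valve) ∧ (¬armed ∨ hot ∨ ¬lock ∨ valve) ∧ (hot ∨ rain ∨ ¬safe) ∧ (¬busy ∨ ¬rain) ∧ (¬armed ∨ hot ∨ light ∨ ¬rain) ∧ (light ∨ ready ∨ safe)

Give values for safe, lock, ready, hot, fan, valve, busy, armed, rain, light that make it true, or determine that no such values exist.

Set safe = False.
  then (¬ready ∨ safe) forces ready = False.
  then (light ∨ ready ∨ safe) forces light = True.
  then (¬light ∨ rain) forces rain = True.
  then (¬busy ∨ ¬rain) forces busy = False.
  then (busy ∨ ¬fan) forces fan = False.
  then (¬armed ∨ fan) forces armed = False.
  then (busy ∨ fan ∨ ¬hot) forces hot = False.
  then (armed ∨ lock ∨ ready) forces lock = True.
  then (armed ∨ busy ∨ valve) forces valve = True.
All clauses satisfied.

safe = False; lock = True; ready = False; hot = False; fan = False; valve = True; busy = False; armed = False; rain = True; light = True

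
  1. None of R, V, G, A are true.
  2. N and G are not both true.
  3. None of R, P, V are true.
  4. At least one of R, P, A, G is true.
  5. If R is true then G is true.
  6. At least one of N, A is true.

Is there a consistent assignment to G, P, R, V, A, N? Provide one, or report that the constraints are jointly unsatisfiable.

No satisfying assignment exists.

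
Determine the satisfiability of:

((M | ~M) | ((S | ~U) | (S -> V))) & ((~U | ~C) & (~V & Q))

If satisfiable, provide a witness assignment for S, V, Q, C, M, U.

S = False, V = False, Q = True, C = True, M = True, U = False

  (M | ~M) | ((S | ~U) | (S -> V)) = True
    M | ~M = True
      ~M = False
    (S | ~U) | (S -> V) = True
      S | ~U = True
        ~U = True
      S -> V = True
  (~U | ~C) & (~V & Q) = True
    ~U | ~C = True
      ~U = True
      ~C = False
    ~V & Q = True
      ~V = True
Both conjuncts True, so the formula holds.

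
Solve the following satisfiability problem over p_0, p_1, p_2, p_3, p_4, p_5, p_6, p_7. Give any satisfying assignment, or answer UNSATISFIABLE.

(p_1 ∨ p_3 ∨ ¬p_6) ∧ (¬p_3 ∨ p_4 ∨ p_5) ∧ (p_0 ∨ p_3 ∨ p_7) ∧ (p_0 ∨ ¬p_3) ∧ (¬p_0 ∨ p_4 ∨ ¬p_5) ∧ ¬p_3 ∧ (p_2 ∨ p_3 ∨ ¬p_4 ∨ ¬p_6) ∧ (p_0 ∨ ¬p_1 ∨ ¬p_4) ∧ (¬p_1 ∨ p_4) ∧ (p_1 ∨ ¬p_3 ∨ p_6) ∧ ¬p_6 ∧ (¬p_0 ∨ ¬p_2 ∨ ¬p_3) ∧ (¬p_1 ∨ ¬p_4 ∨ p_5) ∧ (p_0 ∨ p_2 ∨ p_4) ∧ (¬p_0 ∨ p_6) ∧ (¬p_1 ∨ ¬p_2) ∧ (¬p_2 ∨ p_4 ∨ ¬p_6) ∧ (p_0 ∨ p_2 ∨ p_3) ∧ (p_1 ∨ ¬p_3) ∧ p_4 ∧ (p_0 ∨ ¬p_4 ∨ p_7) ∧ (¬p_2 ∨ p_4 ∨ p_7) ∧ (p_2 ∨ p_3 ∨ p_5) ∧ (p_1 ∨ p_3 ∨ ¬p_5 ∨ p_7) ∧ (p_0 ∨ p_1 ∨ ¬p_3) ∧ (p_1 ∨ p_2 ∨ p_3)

Unit clause (¬p_3) forces p_3 = False.
Unit clause (¬p_6) forces p_6 = False.
In (¬p_0 ∨ p_6) only ¬p_0 is left, so p_0 = False.
In (p_0 ∨ p_2 ∨ p_3) only p_2 is left, so p_2 = True.
Unit clause (p_4) forces p_4 = True.
In (p_0 ∨ ¬p_4 ∨ p_7) only p_7 is left, so p_7 = True.
In (p_0 ∨ ¬p_1 ∨ ¬p_4) only ¬p_1 is left, so p_1 = False.
Set p_5 = False.
All clauses satisfied.

p_0 = False, p_1 = False, p_2 = True, p_3 = False, p_4 = True, p_5 = False, p_6 = False, p_7 = True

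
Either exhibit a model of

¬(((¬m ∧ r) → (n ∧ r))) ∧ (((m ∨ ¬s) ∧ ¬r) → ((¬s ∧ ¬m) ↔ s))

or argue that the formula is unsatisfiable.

s = True; n = False; m = False; r = True

  ¬(((¬m ∧ r) → (n ∧ r))) = True
    (¬m ∧ r) → (n ∧ r) = False
      ¬m ∧ r = True
        ¬m = True
      n ∧ r = False
  ((m ∨ ¬s) ∧ ¬r) → ((¬s ∧ ¬m) ↔ s) = True
    (m ∨ ¬s) ∧ ¬r = False
      m ∨ ¬s = False
        ¬s = False
      ¬r = False
    (¬s ∧ ¬m) ↔ s = False
      ¬s ∧ ¬m = False
        ¬s = False
        ¬m = True
Both conjuncts True, so the formula holds.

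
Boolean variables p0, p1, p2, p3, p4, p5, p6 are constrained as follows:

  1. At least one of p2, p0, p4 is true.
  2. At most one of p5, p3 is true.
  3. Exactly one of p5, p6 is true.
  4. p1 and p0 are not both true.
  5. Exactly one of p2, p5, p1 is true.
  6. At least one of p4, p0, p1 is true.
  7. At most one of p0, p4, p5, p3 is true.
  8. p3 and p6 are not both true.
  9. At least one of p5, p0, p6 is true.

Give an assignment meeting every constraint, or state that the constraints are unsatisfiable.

p0=T, p1=F, p2=T, p3=F, p4=F, p5=F, p6=T

  (1) {p2, p0, p4}: 2 true — at least one ✓
  (2) {p5, p3}: 0 true — at most one ✓
  (3) {p5, p6}: 1 true — exactly one ✓
  (4) p1=F, p0=T — not both ✓
  (5) {p2, p5, p1}: 1 true — exactly one ✓
  (6) {p4, p0, p1}: 1 true — at least one ✓
  (7) {p0, p4, p5, p3}: 1 true — at most one ✓
  (8) p3=F, p6=T — not both ✓
  (9) {p5, p0, p6}: 2 true — at least one ✓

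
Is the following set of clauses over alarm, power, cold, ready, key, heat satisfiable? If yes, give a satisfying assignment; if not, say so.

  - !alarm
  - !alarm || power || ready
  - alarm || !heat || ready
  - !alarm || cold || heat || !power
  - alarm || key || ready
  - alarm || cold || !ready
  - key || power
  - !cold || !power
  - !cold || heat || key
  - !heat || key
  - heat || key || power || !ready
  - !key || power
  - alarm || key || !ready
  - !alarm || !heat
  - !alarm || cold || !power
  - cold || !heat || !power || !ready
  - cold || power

Unit clause (!alarm) forces alarm = False.
Set power = True.
  then (!cold || !power) forces cold = False.
  then (alarm || cold || !ready) forces ready = False.
  then (alarm || !heat || ready) forces heat = False.
  then (alarm || key || ready) forces key = True.
All clauses satisfied.

alarm: False; power: True; cold: False; ready: False; key: True; heat: False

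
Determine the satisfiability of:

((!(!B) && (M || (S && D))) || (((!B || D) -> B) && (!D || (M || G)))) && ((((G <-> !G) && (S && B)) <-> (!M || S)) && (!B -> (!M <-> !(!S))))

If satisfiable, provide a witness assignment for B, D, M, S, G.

B = True; D = True; M = True; S = False; G = True

  (!(!B) && (M || (S && D))) || (((!B || D) -> B) && (!D || (M || G))) = True
    !(!B) && (M || (S && D)) = True
      !(!B) = True
        !B = False
      M || (S && D) = True
        S && D = False
    ((!B || D) -> B) && (!D || (M || G)) = True
      (!B || D) -> B = True
        !B || D = True
          !B = False
      !D || (M || G) = True
        !D = False
        M || G = True
  (((G <-> !G) && (S && B)) <-> (!M || S)) && (!B -> (!M <-> !(!S))) = True
    ((G <-> !G) && (S && B)) <-> (!M || S) = True
      (G <-> !G) && (S && B) = False
        G <-> !G = False
          !G = False
        S && B = False
      !M || S = False
        !M = False
    !B -> (!M <-> !(!S)) = True
      !B = False
      !M <-> !(!S) = True
        !M = False
        !(!S) = False
          !S = True
Both conjuncts True, so the formula holds.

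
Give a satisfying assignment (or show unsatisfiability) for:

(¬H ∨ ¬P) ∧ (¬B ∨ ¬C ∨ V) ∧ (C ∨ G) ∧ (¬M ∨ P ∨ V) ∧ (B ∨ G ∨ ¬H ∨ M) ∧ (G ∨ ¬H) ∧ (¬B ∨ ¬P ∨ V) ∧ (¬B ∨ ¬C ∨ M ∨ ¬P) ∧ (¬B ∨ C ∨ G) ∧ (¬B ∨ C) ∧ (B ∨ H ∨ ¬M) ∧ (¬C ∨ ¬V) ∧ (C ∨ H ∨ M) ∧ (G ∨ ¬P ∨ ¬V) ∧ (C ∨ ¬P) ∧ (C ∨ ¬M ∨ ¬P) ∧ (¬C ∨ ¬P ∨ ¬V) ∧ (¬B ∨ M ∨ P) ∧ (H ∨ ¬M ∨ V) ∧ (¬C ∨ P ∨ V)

G = True, P = False, H = True, M = False, C = False, B = False, V = False

Set G = True.
Set P = False.
Set H = True.
Set M = False.
  then (¬B ∨ M ∨ P) forces B = False.
Try C = True:
  (¬C ∨ ¬V) forces V = False.
  clause (¬C ∨ P ∨ V) is falsified — backtrack.
So C = False.
Set V = False.
All clauses satisfied.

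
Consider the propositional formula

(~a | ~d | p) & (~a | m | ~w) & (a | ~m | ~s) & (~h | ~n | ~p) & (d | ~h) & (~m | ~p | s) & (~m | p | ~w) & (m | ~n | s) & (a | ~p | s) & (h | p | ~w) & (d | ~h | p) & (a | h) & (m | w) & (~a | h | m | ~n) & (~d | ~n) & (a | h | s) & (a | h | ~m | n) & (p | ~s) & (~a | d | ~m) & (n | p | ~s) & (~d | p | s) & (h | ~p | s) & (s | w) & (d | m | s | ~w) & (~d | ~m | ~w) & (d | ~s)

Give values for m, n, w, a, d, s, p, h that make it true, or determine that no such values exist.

m = False; n = False; w = True; a = False; d = True; s = True; p = True; h = True

Set m = False.
  then (m | w) forces w = True.
  then (~a | m | ~w) forces a = False.
  then (a | h) forces h = True.
  then (d | ~h) forces d = True.
  then (~d | ~n) forces n = False.
Set s = True.
  then (p | ~s) forces p = True.
All clauses satisfied.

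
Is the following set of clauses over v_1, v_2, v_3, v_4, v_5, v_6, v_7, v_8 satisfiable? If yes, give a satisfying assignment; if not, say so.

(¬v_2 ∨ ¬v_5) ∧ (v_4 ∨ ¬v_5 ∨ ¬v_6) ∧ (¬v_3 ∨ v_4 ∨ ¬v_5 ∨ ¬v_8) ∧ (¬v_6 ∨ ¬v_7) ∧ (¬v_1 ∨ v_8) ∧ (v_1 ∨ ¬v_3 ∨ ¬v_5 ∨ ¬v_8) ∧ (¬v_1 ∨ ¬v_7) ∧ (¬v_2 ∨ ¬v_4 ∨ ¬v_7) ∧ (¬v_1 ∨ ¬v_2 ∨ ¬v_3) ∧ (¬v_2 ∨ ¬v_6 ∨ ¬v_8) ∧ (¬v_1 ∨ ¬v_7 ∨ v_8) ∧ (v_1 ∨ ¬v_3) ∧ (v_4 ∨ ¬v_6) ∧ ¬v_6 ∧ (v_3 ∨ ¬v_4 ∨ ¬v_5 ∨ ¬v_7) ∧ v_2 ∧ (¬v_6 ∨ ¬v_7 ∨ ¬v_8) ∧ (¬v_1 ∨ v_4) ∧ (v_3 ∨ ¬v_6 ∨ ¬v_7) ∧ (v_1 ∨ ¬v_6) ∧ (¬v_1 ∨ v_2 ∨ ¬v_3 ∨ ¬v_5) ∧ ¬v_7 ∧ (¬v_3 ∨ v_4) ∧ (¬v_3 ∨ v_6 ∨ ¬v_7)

v_1=F; v_2=T; v_3=F; v_4=T; v_5=F; v_6=F; v_7=F; v_8=F

Unit clause (¬v_6) forces v_6 = False.
Unit clause (v_2) forces v_2 = True.
Unit clause (¬v_7) forces v_7 = False.
In (¬v_2 ∨ ¬v_5) only ¬v_5 is left, so v_5 = False.
Set v_1 = False.
  then (v_1 ∨ ¬v_3) forces v_3 = False.
Set v_4 = True.
Set v_8 = False.
All clauses satisfied.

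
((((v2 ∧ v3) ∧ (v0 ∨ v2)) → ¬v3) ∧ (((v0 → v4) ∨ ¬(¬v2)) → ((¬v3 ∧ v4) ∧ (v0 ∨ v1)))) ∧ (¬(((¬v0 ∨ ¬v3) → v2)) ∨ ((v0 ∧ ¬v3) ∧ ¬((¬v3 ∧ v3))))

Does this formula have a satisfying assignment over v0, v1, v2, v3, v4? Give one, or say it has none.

v0 = True, v1 = False, v2 = False, v3 = False, v4 = False

  (((v2 ∧ v3) ∧ (v0 ∨ v2)) → ¬v3) ∧ (((v0 → v4) ∨ ¬(¬v2)) → ((¬v3 ∧ v4) ∧ (v0 ∨ v1))) = True
    ((v2 ∧ v3) ∧ (v0 ∨ v2)) → ¬v3 = True
      (v2 ∧ v3) ∧ (v0 ∨ v2) = False
        v2 ∧ v3 = False
        v0 ∨ v2 = True
      ¬v3 = True
    ((v0 → v4) ∨ ¬(¬v2)) → ((¬v3 ∧ v4) ∧ (v0 ∨ v1)) = True
      (v0 → v4) ∨ ¬(¬v2) = False
        v0 → v4 = False
        ¬(¬v2) = False
          ¬v2 = True
      (¬v3 ∧ v4) ∧ (v0 ∨ v1) = False
        ¬v3 ∧ v4 = False
          ¬v3 = True
        v0 ∨ v1 = True
  ¬(((¬v0 ∨ ¬v3) → v2)) ∨ ((v0 ∧ ¬v3) ∧ ¬((¬v3 ∧ v3))) = True
    ¬(((¬v0 ∨ ¬v3) → v2)) = True
      (¬v0 ∨ ¬v3) → v2 = False
        ¬v0 ∨ ¬v3 = True
          ¬v0 = False
          ¬v3 = True
    (v0 ∧ ¬v3) ∧ ¬((¬v3 ∧ v3)) = True
      v0 ∧ ¬v3 = True
        ¬v3 = True
      ¬((¬v3 ∧ v3)) = True
        ¬v3 ∧ v3 = False
          ¬v3 = True
Both conjuncts True, so the formula holds.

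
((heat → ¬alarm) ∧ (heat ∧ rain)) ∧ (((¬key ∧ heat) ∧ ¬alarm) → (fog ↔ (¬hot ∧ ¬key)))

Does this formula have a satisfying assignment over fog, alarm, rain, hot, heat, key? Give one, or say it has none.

fog=F, alarm=F, rain=T, hot=F, heat=T, key=T

  (heat → ¬alarm) ∧ (heat ∧ rain) = True
    heat → ¬alarm = True
      ¬alarm = True
    heat ∧ rain = True
  ((¬key ∧ heat) ∧ ¬alarm) → (fog ↔ (¬hot ∧ ¬key)) = True
    (¬key ∧ heat) ∧ ¬alarm = False
      ¬key ∧ heat = False
        ¬key = False
      ¬alarm = True
    fog ↔ (¬hot ∧ ¬key) = True
      ¬hot ∧ ¬key = False
        ¬hot = True
        ¬key = False
Both conjuncts True, so the formula holds.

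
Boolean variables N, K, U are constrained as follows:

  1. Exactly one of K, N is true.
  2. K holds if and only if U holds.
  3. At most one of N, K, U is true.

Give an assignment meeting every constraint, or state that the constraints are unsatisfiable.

N = True; K = False; U = False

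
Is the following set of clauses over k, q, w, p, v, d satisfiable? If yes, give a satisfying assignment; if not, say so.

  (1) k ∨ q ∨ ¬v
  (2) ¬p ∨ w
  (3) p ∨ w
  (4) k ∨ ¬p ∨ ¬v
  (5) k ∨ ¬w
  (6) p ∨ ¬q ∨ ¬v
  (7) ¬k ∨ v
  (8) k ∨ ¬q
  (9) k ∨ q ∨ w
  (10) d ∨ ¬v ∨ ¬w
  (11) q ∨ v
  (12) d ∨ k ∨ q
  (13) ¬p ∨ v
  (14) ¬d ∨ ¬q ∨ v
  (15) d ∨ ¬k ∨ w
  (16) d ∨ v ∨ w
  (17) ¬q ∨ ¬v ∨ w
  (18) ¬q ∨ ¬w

k=T, q=F, w=T, p=F, v=T, d=T

Try k = False:
  (k ∨ ¬w) forces w = False.
  (¬p ∨ w) forces p = False.
  clause (p ∨ w) is falsified — backtrack.
So k = True.
  then (¬k ∨ v) forces v = True.
Set q = False.
Set w = True.
  then (d ∨ ¬v ∨ ¬w) forces d = True.
Set p = False.
All clauses satisfied.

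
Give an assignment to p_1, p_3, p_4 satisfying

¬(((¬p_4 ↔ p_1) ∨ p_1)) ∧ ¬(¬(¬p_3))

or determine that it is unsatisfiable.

p_1: False; p_3: False; p_4: False

  ¬(((¬p_4 ↔ p_1) ∨ p_1)) = True
    (¬p_4 ↔ p_1) ∨ p_1 = False
      ¬p_4 ↔ p_1 = False
        ¬p_4 = True
  ¬(¬(¬p_3)) = True
    ¬(¬p_3) = False
      ¬p_3 = True
Both conjuncts True, so the formula holds.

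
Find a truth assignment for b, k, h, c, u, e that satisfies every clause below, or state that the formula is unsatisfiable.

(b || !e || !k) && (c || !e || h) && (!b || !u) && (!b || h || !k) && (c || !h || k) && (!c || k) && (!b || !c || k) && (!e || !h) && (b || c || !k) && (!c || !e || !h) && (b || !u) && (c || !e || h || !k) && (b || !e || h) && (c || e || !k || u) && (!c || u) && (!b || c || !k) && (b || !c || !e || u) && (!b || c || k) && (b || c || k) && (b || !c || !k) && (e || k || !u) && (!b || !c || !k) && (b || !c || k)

Case b = True:
  (!b || !u) forces u = False.
  (!c || u) forces c = False.
  (!b || c || !k) forces k = False.
  Clause (!b || c || k) is falsified — contradiction.
Case b = False:
  (b || !u) forces u = False.
  (!c || u) forces c = False.
  (b || c || !k) forces k = False.
  Clause (b || c || k) is falsified — contradiction.
Both cases fail, so the formula is unsatisfiable.

Unsatisfiable — no assignment works.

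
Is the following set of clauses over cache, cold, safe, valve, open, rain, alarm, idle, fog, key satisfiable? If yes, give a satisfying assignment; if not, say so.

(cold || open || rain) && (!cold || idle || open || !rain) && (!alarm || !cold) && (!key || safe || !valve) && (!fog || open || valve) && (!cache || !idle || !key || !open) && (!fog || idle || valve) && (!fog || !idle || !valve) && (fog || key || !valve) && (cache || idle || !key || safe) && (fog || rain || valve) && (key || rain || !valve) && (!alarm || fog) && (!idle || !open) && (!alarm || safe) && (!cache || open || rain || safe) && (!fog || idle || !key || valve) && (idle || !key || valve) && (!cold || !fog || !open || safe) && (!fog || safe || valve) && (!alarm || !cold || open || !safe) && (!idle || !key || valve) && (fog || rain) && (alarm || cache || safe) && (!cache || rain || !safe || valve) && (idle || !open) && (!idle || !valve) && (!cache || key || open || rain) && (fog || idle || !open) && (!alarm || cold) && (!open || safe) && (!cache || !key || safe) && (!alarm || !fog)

Set cache = False.
Set cold = False.
  then (!alarm || cold) forces alarm = False.
  then (alarm || cache || safe) forces safe = True.
Set valve = True.
  then (!idle || !valve) forces idle = False.
  then (idle || !open) forces open = False.
  then (cold || open || rain) forces rain = True.
Set fog = True.
Set key = False.
All clauses satisfied.

cache: False; cold: False; safe: True; valve: True; open: False; rain: True; alarm: False; idle: False; fog: True; key: False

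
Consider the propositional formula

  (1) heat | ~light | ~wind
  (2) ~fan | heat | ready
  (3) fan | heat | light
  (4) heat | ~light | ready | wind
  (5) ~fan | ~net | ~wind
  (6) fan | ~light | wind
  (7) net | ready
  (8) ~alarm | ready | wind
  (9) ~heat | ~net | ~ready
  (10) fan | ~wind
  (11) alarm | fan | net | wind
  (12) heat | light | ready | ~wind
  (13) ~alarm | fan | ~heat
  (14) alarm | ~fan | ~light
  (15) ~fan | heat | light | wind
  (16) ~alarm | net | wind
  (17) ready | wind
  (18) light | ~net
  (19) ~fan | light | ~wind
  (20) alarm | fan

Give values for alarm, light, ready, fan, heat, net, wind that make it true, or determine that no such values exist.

Set alarm = True.
Try light = False:
  (light | ~net) forces net = False.
  (net | ready) forces ready = True.
  (~alarm | net | wind) forces wind = True.
  (fan | ~wind) forces fan = True.
  clause (~fan | light | ~wind) is falsified — backtrack.
So light = True.
Set ready = True.
Try fan = False:
  (fan | ~light | wind) forces wind = True.
  clause (fan | ~wind) is falsified — backtrack.
So fan = True.
Set heat = False.
  then (heat | ~light | ~wind) forces wind = False.
  then (~alarm | net | wind) forces net = True.
All clauses satisfied.

alarm: True; light: True; ready: True; fan: True; heat: False; net: True; wind: False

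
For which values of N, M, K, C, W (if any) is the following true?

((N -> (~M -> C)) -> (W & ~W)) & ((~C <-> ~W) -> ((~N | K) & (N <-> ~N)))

N = True, M = False, K = False, C = False, W = True

  (N -> (~M -> C)) -> (W & ~W) = True
    N -> (~M -> C) = False
      ~M -> C = False
        ~M = True
    W & ~W = False
      ~W = False
  (~C <-> ~W) -> ((~N | K) & (N <-> ~N)) = True
    ~C <-> ~W = False
      ~C = True
      ~W = False
    (~N | K) & (N <-> ~N) = False
      ~N | K = False
        ~N = False
      N <-> ~N = False
        ~N = False
Both conjuncts True, so the formula holds.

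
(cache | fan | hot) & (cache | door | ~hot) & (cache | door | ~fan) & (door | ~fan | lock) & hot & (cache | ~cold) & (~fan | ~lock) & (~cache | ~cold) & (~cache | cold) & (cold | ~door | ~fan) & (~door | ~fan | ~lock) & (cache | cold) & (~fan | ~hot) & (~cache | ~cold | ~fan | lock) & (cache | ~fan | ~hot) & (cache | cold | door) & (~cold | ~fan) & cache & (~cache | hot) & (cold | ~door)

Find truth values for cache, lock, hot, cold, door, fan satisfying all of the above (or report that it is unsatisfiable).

Case cache = True:
  (hot) forces hot = True.
  (~cache | ~cold) forces cold = False.
  Clause (~cache | cold) is falsified — contradiction.
Case cache = False:
  Clause (cache) is falsified — contradiction.
Both cases fail, so the formula is unsatisfiable.

UNSATISFIABLE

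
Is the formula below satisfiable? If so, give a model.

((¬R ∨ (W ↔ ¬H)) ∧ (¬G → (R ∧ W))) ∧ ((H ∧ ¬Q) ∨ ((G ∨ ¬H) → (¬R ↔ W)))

H = True; W = False; Q = False; R = True; G = True

  (¬R ∨ (W ↔ ¬H)) ∧ (¬G → (R ∧ W)) = True
    ¬R ∨ (W ↔ ¬H) = True
      ¬R = False
      W ↔ ¬H = True
        ¬H = False
    ¬G → (R ∧ W) = True
      ¬G = False
      R ∧ W = False
  (H ∧ ¬Q) ∨ ((G ∨ ¬H) → (¬R ↔ W)) = True
    H ∧ ¬Q = True
      ¬Q = True
    (G ∨ ¬H) → (¬R ↔ W) = True
      G ∨ ¬H = True
        ¬H = False
      ¬R ↔ W = True
        ¬R = False
Both conjuncts True, so the formula holds.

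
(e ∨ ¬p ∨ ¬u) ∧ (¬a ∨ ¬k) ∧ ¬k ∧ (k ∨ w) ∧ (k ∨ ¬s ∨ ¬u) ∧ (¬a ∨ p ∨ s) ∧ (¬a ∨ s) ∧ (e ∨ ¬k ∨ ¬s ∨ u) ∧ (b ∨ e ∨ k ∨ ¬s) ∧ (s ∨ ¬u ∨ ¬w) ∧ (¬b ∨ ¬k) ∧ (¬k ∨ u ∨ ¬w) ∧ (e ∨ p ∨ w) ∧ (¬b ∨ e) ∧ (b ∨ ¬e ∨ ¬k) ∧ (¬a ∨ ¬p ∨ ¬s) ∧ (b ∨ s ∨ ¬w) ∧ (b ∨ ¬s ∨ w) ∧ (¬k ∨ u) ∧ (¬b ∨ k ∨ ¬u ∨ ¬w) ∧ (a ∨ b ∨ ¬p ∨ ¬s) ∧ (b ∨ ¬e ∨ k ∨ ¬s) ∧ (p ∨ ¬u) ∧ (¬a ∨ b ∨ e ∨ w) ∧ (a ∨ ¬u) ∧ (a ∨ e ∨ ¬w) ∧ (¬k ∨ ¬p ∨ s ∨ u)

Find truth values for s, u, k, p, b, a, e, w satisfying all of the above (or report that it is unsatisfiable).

s = True, u = False, k = False, p = True, b = True, a = False, e = True, w = True

Unit clause (¬k) forces k = False.
In (k ∨ w) only w is left, so w = True.
Set s = True.
  then (k ∨ ¬s ∨ ¬u) forces u = False.
Set p = True.
  then (¬a ∨ ¬p ∨ ¬s) forces a = False.
  then (a ∨ b ∨ ¬p ∨ ¬s) forces b = True.
  then (a ∨ e ∨ ¬w) forces e = True.
All clauses satisfied.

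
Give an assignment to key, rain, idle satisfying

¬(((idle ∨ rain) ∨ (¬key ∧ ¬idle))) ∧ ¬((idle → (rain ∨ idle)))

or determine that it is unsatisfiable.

The conjunct ¬((idle → (rain ∨ idle))) is unsatisfiable on its own:
  rain=F, idle=F: evaluates to False.
  rain=F, idle=T: evaluates to False.
  rain=T, idle=F: evaluates to False.
  rain=T, idle=T: evaluates to False.
So the whole conjunction is unsatisfiable.

No satisfying assignment exists.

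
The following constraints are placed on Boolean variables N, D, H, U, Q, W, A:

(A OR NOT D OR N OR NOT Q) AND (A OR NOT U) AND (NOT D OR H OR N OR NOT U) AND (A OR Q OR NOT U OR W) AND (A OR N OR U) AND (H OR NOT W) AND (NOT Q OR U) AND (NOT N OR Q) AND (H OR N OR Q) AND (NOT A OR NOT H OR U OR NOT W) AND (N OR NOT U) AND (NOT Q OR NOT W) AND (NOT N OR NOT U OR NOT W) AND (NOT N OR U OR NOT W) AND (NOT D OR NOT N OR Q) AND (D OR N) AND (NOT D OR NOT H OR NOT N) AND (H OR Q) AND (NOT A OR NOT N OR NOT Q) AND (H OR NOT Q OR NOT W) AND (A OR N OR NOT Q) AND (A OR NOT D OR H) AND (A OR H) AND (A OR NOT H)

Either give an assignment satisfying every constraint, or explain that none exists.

N=F, D=T, H=T, U=F, Q=F, W=F, A=T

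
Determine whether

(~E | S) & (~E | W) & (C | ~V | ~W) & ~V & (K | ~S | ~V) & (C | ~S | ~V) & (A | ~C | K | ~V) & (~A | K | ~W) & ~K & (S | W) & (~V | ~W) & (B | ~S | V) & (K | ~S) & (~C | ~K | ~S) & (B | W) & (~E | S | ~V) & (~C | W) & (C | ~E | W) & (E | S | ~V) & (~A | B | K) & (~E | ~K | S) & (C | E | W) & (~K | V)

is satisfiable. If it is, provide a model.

C=T; A=F; E=F; K=F; S=F; W=T; V=F; B=F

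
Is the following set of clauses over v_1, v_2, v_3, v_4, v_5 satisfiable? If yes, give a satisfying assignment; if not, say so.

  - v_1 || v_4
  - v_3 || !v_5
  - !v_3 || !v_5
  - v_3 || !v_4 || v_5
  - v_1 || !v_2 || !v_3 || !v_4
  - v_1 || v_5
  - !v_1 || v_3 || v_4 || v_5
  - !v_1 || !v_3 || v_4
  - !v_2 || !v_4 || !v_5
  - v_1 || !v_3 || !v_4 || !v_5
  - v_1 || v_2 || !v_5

v_1 = True; v_2 = False; v_3 = True; v_4 = True; v_5 = False

Try v_1 = False:
  (v_1 || v_4) forces v_4 = True.
  (v_1 || v_5) forces v_5 = True.
  (v_3 || !v_5) forces v_3 = True.
  clause (!v_3 || !v_5) is falsified — backtrack.
So v_1 = True.
Set v_2 = False.
Try v_3 = False:
  (v_3 || !v_5) forces v_5 = False.
  (v_3 || !v_4 || v_5) forces v_4 = False.
  clause (!v_1 || v_3 || v_4 || v_5) is falsified — backtrack.
So v_3 = True.
  then (!v_3 || !v_5) forces v_5 = False.
  then (!v_1 || !v_3 || v_4) forces v_4 = True.
All clauses satisfied.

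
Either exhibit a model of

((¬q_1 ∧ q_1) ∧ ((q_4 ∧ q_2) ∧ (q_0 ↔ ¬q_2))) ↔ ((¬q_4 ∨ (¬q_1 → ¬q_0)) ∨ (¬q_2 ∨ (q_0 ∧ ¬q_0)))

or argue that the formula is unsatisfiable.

q_0=T; q_1=F; q_2=T; q_4=T

  ((¬q_1 ∧ q_1) ∧ ((q_4 ∧ q_2) ∧ (q_0 ↔ ¬q_2))) ↔ ((¬q_4 ∨ (¬q_1 → ¬q_0)) ∨ (¬q_2 ∨ (q_0 ∧ ¬q_0))) = True
    (¬q_1 ∧ q_1) ∧ ((q_4 ∧ q_2) ∧ (q_0 ↔ ¬q_2)) = False
      ¬q_1 ∧ q_1 = False
        ¬q_1 = True
      (q_4 ∧ q_2) ∧ (q_0 ↔ ¬q_2) = False
        q_4 ∧ q_2 = True
        q_0 ↔ ¬q_2 = False
          ¬q_2 = False
    (¬q_4 ∨ (¬q_1 → ¬q_0)) ∨ (¬q_2 ∨ (q_0 ∧ ¬q_0)) = False
      ¬q_4 ∨ (¬q_1 → ¬q_0) = False
        ¬q_4 = False
        ¬q_1 → ¬q_0 = False
          ¬q_1 = True
          ¬q_0 = False
      ¬q_2 ∨ (q_0 ∧ ¬q_0) = False
        ¬q_2 = False
        q_0 ∧ ¬q_0 = False
          ¬q_0 = False
The formula evaluates to True.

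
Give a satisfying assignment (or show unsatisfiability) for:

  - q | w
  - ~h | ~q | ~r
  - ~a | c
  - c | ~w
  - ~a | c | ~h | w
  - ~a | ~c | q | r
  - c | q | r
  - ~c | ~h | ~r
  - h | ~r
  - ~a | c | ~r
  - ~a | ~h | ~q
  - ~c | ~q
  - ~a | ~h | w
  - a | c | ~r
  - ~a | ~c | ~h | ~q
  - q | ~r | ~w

Try r = True:
  (h | ~r) forces h = True.
  (~h | ~q | ~r) forces q = False.
  (q | w) forces w = True.
  clause (q | ~r | ~w) is falsified — backtrack.
So r = False.
Set c = False.
  then (~a | c) forces a = False.
  then (c | ~w) forces w = False.
  then (c | q | r) forces q = True.
Set h = False.
All clauses satisfied.

r: False; c: False; a: False; h: False; q: True; w: False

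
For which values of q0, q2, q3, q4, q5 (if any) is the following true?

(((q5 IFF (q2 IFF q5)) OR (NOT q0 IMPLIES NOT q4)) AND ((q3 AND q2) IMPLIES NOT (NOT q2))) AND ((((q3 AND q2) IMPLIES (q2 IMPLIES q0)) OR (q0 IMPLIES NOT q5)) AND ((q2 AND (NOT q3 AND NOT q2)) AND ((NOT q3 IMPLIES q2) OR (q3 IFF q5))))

Case q2 = True: the conjunct NOT q2 is False.
Case q2 = False: the conjunct q2 is False.
Both cases fail — unsatisfiable.

Unsatisfiable — no assignment works.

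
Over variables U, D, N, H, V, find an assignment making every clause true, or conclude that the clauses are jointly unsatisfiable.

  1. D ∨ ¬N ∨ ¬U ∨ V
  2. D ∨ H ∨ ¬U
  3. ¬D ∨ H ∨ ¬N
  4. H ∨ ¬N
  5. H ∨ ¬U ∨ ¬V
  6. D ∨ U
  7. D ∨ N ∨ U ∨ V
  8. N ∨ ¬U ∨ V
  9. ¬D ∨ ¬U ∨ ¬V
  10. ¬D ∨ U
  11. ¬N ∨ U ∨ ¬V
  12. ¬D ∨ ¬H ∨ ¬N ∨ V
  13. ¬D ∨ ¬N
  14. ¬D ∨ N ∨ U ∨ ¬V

U=T, D=F, N=T, H=T, V=T

Set U = True.
Try D = True:
  (¬D ∨ ¬U ∨ ¬V) forces V = False.
  (N ∨ ¬U ∨ V) forces N = True.
  clause (¬D ∨ ¬N) is falsified — backtrack.
So D = False.
  then (D ∨ H ∨ ¬U) forces H = True.
Set N = True.
  then (D ∨ ¬N ∨ ¬U ∨ V) forces V = True.
All clauses satisfied.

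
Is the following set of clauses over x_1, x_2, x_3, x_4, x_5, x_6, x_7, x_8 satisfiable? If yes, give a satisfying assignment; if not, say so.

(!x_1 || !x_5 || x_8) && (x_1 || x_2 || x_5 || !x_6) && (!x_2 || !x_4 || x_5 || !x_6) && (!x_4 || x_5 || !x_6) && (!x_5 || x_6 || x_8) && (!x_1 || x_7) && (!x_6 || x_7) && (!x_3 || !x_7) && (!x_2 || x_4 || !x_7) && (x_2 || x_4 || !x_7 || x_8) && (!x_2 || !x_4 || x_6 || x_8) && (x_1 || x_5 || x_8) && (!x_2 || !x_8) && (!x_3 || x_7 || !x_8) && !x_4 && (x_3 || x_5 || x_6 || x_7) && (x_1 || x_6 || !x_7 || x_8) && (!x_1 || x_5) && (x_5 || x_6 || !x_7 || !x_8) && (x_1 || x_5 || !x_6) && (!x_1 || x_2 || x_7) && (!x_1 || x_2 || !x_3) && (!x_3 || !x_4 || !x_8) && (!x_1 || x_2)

x_1 = False; x_2 = False; x_3 = False; x_4 = False; x_5 = True; x_6 = True; x_7 = True; x_8 = True

Unit clause (!x_4) forces x_4 = False.
Try x_1 = True:
  (!x_1 || x_7) forces x_7 = True.
  (!x_3 || !x_7) forces x_3 = False.
  (!x_2 || x_4 || !x_7) forces x_2 = False.
  clause (!x_1 || x_2) is falsified — backtrack.
So x_1 = False.
Set x_2 = False.
Set x_3 = False.
Set x_5 = True.
Set x_6 = True.
  then (!x_6 || x_7) forces x_7 = True.
  then (x_2 || x_4 || !x_7 || x_8) forces x_8 = True.
All clauses satisfied.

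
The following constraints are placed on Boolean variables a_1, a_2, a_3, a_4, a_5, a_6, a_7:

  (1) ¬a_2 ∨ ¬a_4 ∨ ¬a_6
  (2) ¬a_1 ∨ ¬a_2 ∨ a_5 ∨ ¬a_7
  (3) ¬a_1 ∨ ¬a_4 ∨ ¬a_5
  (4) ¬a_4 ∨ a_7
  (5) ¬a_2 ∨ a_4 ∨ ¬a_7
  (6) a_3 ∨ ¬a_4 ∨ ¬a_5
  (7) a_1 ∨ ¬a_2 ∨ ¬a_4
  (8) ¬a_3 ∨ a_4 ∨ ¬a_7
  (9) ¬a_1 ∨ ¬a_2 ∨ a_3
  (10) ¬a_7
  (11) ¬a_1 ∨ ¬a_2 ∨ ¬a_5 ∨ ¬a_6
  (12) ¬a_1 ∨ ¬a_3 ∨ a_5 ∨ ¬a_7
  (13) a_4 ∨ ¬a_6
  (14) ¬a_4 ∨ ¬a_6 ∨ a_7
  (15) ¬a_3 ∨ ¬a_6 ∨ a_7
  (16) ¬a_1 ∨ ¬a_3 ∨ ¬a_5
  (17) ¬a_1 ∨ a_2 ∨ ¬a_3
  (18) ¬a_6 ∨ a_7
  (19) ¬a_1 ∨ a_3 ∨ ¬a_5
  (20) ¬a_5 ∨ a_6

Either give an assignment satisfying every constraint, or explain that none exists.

Unit clause (¬a_7) forces a_7 = False.
In (¬a_6 ∨ a_7) only ¬a_6 is left, so a_6 = False.
In (¬a_5 ∨ a_6) only ¬a_5 is left, so a_5 = False.
In (¬a_4 ∨ a_7) only ¬a_4 is left, so a_4 = False.
Set a_1 = True.
Set a_2 = False.
  then (¬a_1 ∨ a_2 ∨ ¬a_3) forces a_3 = False.
All clauses satisfied.

a_1 = True; a_2 = False; a_3 = False; a_4 = False; a_5 = False; a_6 = False; a_7 = False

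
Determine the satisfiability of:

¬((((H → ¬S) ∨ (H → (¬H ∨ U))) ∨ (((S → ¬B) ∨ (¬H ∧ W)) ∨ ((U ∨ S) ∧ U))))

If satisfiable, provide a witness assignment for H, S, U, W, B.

H: True, S: True, U: False, W: False, B: True

  ¬((((H → ¬S) ∨ (H → (¬H ∨ U))) ∨ (((S → ¬B) ∨ (¬H ∧ W)) ∨ ((U ∨ S) ∧ U)))) = True
    ((H → ¬S) ∨ (H → (¬H ∨ U))) ∨ (((S → ¬B) ∨ (¬H ∧ W)) ∨ ((U ∨ S) ∧ U)) = False
      (H → ¬S) ∨ (H → (¬H ∨ U)) = False
        H → ¬S = False
          ¬S = False
        H → (¬H ∨ U) = False
          ¬H ∨ U = False
            ¬H = False
      ((S → ¬B) ∨ (¬H ∧ W)) ∨ ((U ∨ S) ∧ U) = False
        (S → ¬B) ∨ (¬H ∧ W) = False
          S → ¬B = False
            ¬B = False
          ¬H ∧ W = False
            ¬H = False
        (U ∨ S) ∧ U = False
          U ∨ S = True
The formula evaluates to True.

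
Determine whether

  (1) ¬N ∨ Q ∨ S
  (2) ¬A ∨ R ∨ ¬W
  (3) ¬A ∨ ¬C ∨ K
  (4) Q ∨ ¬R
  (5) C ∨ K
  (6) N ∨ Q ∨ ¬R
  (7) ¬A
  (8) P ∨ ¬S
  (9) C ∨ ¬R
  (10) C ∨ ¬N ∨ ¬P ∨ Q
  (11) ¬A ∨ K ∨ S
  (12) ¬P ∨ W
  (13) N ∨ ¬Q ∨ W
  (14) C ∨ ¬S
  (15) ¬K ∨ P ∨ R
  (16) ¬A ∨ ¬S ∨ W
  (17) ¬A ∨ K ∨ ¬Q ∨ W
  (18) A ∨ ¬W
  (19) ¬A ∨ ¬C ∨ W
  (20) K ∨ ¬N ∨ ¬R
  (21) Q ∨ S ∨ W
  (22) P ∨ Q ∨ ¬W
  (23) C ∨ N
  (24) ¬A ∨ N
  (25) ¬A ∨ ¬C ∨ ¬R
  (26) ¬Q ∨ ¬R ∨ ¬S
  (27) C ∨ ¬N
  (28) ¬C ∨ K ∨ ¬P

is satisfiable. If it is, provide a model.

S: False, W: False, P: False, N: True, Q: True, C: True, A: False, R: False, K: False

Unit clause (¬A) forces A = False.
In (A ∨ ¬W) only ¬W is left, so W = False.
In (¬P ∨ W) only ¬P is left, so P = False.
In (P ∨ ¬S) only ¬S is left, so S = False.
In (Q ∨ S ∨ W) only Q is left, so Q = True.
In (N ∨ ¬Q ∨ W) only N is left, so N = True.
In (C ∨ ¬N) only C is left, so C = True.
Set R = False.
  then (¬K ∨ P ∨ R) forces K = False.
All clauses satisfied.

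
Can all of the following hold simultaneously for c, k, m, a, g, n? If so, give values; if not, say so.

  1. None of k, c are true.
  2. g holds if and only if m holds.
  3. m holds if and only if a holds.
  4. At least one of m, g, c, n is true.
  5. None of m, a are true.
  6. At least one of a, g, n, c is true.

c = False, k = False, m = False, a = False, g = False, n = True

  (1) {k, c}: 0 true — none ✓
  (2) g=F, m=F — same ✓
  (3) m=F, a=F — same ✓
  (4) {m, g, c, n}: 1 true — at least one ✓
  (5) {m, a}: 0 true — none ✓
  (6) {a, g, n, c}: 1 true — at least one ✓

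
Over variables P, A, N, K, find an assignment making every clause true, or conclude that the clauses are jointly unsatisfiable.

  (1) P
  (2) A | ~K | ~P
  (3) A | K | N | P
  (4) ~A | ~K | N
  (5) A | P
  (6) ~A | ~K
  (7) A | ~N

P = True, A = False, N = False, K = False

Unit clause (P) forces P = True.
Set A = False.
  then (A | ~K | ~P) forces K = False.
  then (A | ~N) forces N = False.
Check each clause:
  (P): P holds.
  (A | ~K | ~P): ~K holds.
  (A | K | N | P): P holds.
  (~A | ~K | N): ~A holds.
  (A | P): P holds.
  (~A | ~K): ~A holds.
  (A | ~N): ~N holds.
All clauses satisfied.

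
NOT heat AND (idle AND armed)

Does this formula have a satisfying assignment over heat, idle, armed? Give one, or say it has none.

heat: False, idle: True, armed: True

  NOT heat = True
  idle AND armed = True
Both conjuncts True, so the formula holds.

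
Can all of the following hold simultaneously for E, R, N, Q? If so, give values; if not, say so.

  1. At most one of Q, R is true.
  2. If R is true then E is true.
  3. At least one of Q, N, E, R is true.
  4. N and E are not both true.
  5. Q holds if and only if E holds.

E = True, R = False, N = False, Q = True

  (1) {Q, R}: 1 true — at most one ✓
  (2) R=F ⇒ E: vacuous ✓
  (3) {Q, N, E, R}: 2 true — at least one ✓
  (4) N=F, E=T — not both ✓
  (5) Q=T, E=T — same ✓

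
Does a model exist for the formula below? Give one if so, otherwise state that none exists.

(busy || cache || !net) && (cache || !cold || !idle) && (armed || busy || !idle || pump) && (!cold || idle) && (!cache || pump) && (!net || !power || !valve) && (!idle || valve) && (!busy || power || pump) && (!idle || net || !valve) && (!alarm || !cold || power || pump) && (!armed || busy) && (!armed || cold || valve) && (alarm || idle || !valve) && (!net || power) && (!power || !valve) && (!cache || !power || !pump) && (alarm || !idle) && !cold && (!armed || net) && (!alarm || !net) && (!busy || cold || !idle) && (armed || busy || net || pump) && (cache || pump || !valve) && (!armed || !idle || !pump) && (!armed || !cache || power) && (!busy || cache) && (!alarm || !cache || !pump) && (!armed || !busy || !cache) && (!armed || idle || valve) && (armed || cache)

armed = False, busy = False, alarm = False, valve = False, cold = False, power = False, cache = True, pump = True, idle = False, net = False

Unit clause (!cold) forces cold = False.
Set armed = False.
  then (armed || cache) forces cache = True.
  then (!cache || pump) forces pump = True.
  then (!cache || !power || !pump) forces power = False.
  then (!alarm || !cache || !pump) forces alarm = False.
  then (!net || power) forces net = False.
  then (alarm || !idle) forces idle = False.
  then (alarm || idle || !valve) forces valve = False.
Set busy = False.
All clauses satisfied.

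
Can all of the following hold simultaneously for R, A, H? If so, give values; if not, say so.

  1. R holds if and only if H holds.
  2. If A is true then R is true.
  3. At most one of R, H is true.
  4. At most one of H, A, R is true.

R: False, A: False, H: False

  (1) R=F, H=F — same ✓
  (2) A=F ⇒ R: vacuous ✓
  (3) {R, H}: 0 true — at most one ✓
  (4) {H, A, R}: 0 true — at most one ✓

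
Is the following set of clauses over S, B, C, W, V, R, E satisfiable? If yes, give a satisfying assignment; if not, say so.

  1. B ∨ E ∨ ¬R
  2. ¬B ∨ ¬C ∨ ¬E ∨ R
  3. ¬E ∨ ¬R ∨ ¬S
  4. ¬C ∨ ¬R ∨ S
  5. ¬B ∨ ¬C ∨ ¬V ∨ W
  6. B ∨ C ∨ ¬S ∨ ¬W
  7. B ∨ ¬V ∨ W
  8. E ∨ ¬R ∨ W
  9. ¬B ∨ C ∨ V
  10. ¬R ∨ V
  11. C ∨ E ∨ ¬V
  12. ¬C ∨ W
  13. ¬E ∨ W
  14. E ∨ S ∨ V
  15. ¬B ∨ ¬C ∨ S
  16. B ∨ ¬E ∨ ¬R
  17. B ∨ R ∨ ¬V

Set S = True.
Set B = False.
Set C = True.
  then (¬C ∨ W) forces W = True.
Set V = False.
  then (¬R ∨ V) forces R = False.
Set E = False.
All clauses satisfied.

S: True; B: False; C: True; W: True; V: False; R: False; E: False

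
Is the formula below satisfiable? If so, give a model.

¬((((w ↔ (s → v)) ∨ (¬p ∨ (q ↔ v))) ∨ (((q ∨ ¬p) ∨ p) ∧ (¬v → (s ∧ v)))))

s = False; p = True; w = False; q = True; v = False

  ¬((((w ↔ (s → v)) ∨ (¬p ∨ (q ↔ v))) ∨ (((q ∨ ¬p) ∨ p) ∧ (¬v → (s ∧ v))))) = True
    ((w ↔ (s → v)) ∨ (¬p ∨ (q ↔ v))) ∨ (((q ∨ ¬p) ∨ p) ∧ (¬v → (s ∧ v))) = False
      (w ↔ (s → v)) ∨ (¬p ∨ (q ↔ v)) = False
        w ↔ (s → v) = False
          s → v = True
        ¬p ∨ (q ↔ v) = False
          ¬p = False
          q ↔ v = False
      ((q ∨ ¬p) ∨ p) ∧ (¬v → (s ∧ v)) = False
        (q ∨ ¬p) ∨ p = True
          q ∨ ¬p = True
            ¬p = False
        ¬v → (s ∧ v) = False
          ¬v = True
          s ∧ v = False
The formula evaluates to True.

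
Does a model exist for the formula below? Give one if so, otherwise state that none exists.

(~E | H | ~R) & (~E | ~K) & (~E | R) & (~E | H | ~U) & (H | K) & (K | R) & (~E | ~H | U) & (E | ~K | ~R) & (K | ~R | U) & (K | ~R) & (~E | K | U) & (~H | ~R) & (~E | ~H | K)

H = True; K = True; R = False; E = False; U = False

Set H = True.
  then (~H | ~R) forces R = False.
  then (~E | R) forces E = False.
  then (K | R) forces K = True.
Set U = False.
All clauses satisfied.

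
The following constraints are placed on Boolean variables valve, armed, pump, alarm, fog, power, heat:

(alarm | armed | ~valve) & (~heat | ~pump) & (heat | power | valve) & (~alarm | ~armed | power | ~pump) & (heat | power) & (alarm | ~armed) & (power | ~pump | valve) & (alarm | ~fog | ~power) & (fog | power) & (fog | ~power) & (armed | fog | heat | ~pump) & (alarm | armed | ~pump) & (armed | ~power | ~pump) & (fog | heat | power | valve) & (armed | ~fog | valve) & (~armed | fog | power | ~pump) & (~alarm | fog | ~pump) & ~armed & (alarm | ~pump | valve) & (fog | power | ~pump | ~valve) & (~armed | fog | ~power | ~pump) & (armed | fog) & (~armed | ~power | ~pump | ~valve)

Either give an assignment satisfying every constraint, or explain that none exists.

valve: True, armed: False, pump: False, alarm: True, fog: True, power: True, heat: True

Unit clause (~armed) forces armed = False.
In (armed | fog) only fog is left, so fog = True.
In (armed | ~fog | valve) only valve is left, so valve = True.
In (alarm | armed | ~valve) only alarm is left, so alarm = True.
Try pump = True:
  (~heat | ~pump) forces heat = False.
  (heat | power) forces power = True.
  clause (armed | ~power | ~pump) is falsified — backtrack.
So pump = False.
Set power = True.
Set heat = True.
All clauses satisfied.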